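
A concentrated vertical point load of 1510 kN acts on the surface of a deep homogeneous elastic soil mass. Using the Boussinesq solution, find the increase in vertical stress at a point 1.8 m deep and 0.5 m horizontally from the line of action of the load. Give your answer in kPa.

Δσ_z ≈ 185 kPa

Boussinesq vertical stress below a point load on an elastic half-space:
Δσ_z = 3P/(2πz²) · [1 + (r/z)²]^(−5/2)
r/z = 0.5/1.8 = 0.27778; [1+(r/z)²]^(−5/2) = 0.83042.
Δσ_z = 3×1510/(2π×1.8²) × 0.83042 = 222.52 × 0.83042 = 184.8 kPa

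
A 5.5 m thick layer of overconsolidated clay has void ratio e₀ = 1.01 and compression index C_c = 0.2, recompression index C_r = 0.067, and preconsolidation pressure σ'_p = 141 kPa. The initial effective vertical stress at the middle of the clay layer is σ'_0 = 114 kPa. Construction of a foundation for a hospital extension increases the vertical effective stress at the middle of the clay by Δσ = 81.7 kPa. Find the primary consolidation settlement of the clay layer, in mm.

S_c ≈ 94.8 mm

Final effective stress: σ'_f = 114 + 81.7 = 195.7 kPa.
σ'_f = 195.7 > σ'_p = 141 kPa, so the stress path crosses the preconsolidation pressure — recompression up to σ'_p, then virgin compression beyond:
S_c = H/(1+e₀)·[C_r·log₁₀(σ'_p/σ'_0) + C_c·log₁₀(σ'_f/σ'_p)]
    = 5.5/2.01 × [0.067×log₁₀(141/114) + 0.2×log₁₀(195.7/141)]
    = 2.7363 × [0.0061851 + 0.028474] = 0.09484 m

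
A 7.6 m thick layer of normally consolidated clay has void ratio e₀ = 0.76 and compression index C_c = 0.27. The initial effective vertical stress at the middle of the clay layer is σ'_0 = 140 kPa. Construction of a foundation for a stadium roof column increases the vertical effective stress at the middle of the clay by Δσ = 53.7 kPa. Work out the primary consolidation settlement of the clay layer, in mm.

S_c ≈ 164 mm

Final effective stress: σ'_f = σ'_0 + Δσ = 140 + 53.7 = 193.7 kPa.
Normally consolidated clay, so the full stress increment lies on the virgin compression line:
S_c = C_c·H/(1+e₀)·log₁₀(σ'_f/σ'_0) = 0.27×7.6/(1+0.76)×log₁₀(193.7/140)
    = 1.1659 × 0.141 = 0.1644 m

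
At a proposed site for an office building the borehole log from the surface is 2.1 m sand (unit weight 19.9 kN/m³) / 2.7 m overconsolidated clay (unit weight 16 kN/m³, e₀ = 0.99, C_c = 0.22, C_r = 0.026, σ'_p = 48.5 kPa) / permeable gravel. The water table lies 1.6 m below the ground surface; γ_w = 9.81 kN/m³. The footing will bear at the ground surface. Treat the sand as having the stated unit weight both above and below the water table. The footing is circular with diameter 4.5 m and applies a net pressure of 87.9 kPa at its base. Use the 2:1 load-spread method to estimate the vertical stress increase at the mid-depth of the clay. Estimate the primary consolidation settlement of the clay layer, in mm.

Mid-depth of clay below the ground surface: z = 2.1 + 2.7/2 = 3.45 m.
Total vertical stress at mid-clay: σ_v = 19.9×2.1 + 16×1.35 = 63.39 kPa.
Pore pressure: u = 9.81×(3.45 − 1.6) = 18.149 kPa.
Initial effective stress: σ'_0 = σ_v − u = 63.39 − 18.149 = 45.241 kPa.
Stress increase at mid-clay by the 2:1 spreading method:
Δσ ≈ qD²/(D+z)² = 87.9×4.5²/(4.5+3.45)² = 28.163 kPa
Final effective stress: σ'_f = 45.241 + 28.163 = 73.404 kPa.
σ'_f = 73.404 > σ'_p = 48.5 kPa, so the stress path crosses the preconsolidation pressure — recompression up to σ'_p, then virgin compression beyond:
S_c = H/(1+e₀)·[C_r·log₁₀(σ'_p/σ'_0) + C_c·log₁₀(σ'_f/σ'_p)]
    = 2.7/1.99 × [0.026×log₁₀(48.5/45.241) + 0.22×log₁₀(73.404/48.5)]
    = 1.3568 × [0.00078545 + 0.039595] = 0.05479 m

S_c ≈ 54.8 mm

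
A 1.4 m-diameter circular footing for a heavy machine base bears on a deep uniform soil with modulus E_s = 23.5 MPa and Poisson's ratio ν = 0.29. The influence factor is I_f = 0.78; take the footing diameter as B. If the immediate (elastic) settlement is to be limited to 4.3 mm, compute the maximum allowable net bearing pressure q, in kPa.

q ≈ 101 kPa

E_s = 23.5 MPa = 23500 kPa.
S_e = q·B·(1−ν²)/E_s · I_f  ⇒  q = S_e·E_s / (B·(1−ν²)·I_f).
q = 0.0043 × 23500 / (1.4 × 0.9159 × 0.78) = 101 kPa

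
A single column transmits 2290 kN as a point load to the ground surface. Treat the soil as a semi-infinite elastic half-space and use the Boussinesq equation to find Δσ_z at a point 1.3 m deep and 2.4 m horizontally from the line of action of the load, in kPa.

Δσ_z ≈ 15.9 kPa

Boussinesq vertical stress below a point load on an elastic half-space:
Δσ_z = 3P/(2πz²) · [1 + (r/z)²]^(−5/2)
r/z = 2.4/1.3 = 1.8462; [1+(r/z)²]^(−5/2) = 0.024509.
Δσ_z = 3×2290/(2π×1.3²) × 0.024509 = 646.98 × 0.024509 = 15.86 kPa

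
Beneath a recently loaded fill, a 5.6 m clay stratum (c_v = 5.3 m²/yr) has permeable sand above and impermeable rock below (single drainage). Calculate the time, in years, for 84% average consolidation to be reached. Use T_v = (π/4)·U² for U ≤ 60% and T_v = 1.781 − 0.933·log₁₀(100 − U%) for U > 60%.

t ≈ 3.89 years

Drainage path length: H_d = H = 5.6 m (single drainage).
U > 60%: T_v = 1.781 − 0.933·log₁₀(100 − 84) = 0.65756.
t = T_v·H_d²/c_v = 0.65756×5.6²/5.3 = 3.891 years.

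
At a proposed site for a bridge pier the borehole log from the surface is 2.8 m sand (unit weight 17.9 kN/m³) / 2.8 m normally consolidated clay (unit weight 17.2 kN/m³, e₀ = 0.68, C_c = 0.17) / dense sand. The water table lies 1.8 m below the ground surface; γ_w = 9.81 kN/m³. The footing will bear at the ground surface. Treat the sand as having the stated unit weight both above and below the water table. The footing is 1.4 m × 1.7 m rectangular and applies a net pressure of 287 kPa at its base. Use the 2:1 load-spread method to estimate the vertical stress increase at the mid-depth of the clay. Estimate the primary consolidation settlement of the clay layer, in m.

Mid-depth of clay below the ground surface: z = 2.8 + 2.8/2 = 4.2 m.
Total vertical stress at mid-clay: σ_v = 17.9×2.8 + 17.2×1.4 = 74.2 kPa.
Pore pressure: u = 9.81×(4.2 − 1.8) = 23.544 kPa.
Initial effective stress: σ'_0 = σ_v − u = 74.2 − 23.544 = 50.656 kPa.
Stress increase at mid-clay by the 2:1 spreading method:
Δσ = qBL/((B+z)(L+z)) = 287×1.4×1.7/((1.4+4.2)(1.7+4.2)) = 20.674 kPa
Final effective stress: σ'_f = σ'_0 + Δσ = 50.656 + 20.674 = 71.33 kPa.
Normally consolidated clay, so the full stress increment lies on the virgin compression line:
S_c = C_c·H/(1+e₀)·log₁₀(σ'_f/σ'_0) = 0.17×2.8/(1+0.68)×log₁₀(71.33/50.656)
    = 0.28333 × 0.14864 = 0.04211 m

S_c ≈ 0.0421 m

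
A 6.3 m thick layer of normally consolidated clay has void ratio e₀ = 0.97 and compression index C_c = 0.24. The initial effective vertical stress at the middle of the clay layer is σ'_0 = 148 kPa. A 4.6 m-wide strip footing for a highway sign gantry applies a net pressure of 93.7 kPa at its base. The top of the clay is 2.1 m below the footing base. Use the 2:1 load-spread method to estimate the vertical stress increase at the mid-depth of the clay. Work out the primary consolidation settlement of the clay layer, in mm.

S_c ≈ 86.3 mm

Mid-depth of clay below the footing base: z = 2.1 + 6.3/2 = 5.25 m.
Stress increase at mid-clay by the 2:1 spreading method:
Δσ = qB/(B+z) = 93.7×4.6/(4.6+5.25) = 43.758 kPa
Final effective stress: σ'_f = σ'_0 + Δσ = 148 + 43.758 = 191.76 kPa.
Normally consolidated clay, so the full stress increment lies on the virgin compression line:
S_c = C_c·H/(1+e₀)·log₁₀(σ'_f/σ'_0) = 0.24×6.3/(1+0.97)×log₁₀(191.76/148)
    = 0.76751 × 0.1125 = 0.08634 m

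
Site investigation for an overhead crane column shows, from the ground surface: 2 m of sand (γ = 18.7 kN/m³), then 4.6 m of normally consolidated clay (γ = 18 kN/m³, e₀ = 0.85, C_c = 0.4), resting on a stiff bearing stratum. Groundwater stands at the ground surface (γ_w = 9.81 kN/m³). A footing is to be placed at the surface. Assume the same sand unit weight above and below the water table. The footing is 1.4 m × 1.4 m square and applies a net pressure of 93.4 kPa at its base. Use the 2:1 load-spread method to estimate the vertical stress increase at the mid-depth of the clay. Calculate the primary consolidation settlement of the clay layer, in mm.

S_c ≈ 61.8 mm

Mid-depth of clay below the ground surface: z = 2 + 4.6/2 = 4.3 m.
Total vertical stress at mid-clay: σ_v = 18.7×2 + 18×2.3 = 78.8 kPa.
Pore pressure: u = 9.81×(4.3 − 0) = 42.183 kPa.
Initial effective stress: σ'_0 = σ_v − u = 78.8 − 42.183 = 36.617 kPa.
Stress increase at mid-clay by the 2:1 spreading method:
Δσ = qBL/((B+z)(L+z)) = 93.4×1.4×1.4/((1.4+4.3)(1.4+4.3)) = 5.6345 kPa
Final effective stress: σ'_f = σ'_0 + Δσ = 36.617 + 5.6345 = 42.252 kPa.
Normally consolidated clay, so the full stress increment lies on the virgin compression line:
S_c = C_c·H/(1+e₀)·log₁₀(σ'_f/σ'_0) = 0.4×4.6/(1+0.85)×log₁₀(42.252/36.617)
    = 0.99459 × 0.062165 = 0.06183 m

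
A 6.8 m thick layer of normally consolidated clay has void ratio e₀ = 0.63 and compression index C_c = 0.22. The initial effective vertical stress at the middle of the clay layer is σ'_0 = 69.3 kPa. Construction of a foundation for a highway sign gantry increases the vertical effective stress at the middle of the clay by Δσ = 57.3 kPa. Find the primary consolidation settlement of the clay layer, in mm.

S_c ≈ 240 mm

Final effective stress: σ'_f = σ'_0 + Δσ = 69.3 + 57.3 = 126.6 kPa.
Normally consolidated clay, so the full stress increment lies on the virgin compression line:
S_c = C_c·H/(1+e₀)·log₁₀(σ'_f/σ'_0) = 0.22×6.8/(1+0.63)×log₁₀(126.6/69.3)
    = 0.91779 × 0.2617 = 0.2402 m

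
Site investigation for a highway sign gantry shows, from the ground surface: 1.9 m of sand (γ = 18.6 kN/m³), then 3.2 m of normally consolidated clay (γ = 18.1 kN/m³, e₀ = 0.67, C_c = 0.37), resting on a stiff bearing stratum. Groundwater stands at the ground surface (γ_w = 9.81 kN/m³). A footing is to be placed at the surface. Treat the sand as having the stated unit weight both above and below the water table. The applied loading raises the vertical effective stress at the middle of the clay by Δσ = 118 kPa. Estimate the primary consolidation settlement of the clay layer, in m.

Mid-depth of clay below the ground surface: z = 1.9 + 3.2/2 = 3.5 m.
Total vertical stress at mid-clay: σ_v = 18.6×1.9 + 18.1×1.6 = 64.3 kPa.
Pore pressure: u = 9.81×(3.5 − 0) = 34.335 kPa.
Initial effective stress: σ'_0 = σ_v − u = 64.3 − 34.335 = 29.965 kPa.
Final effective stress: σ'_f = σ'_0 + Δσ = 29.965 + 118 = 147.97 kPa.
Normally consolidated clay, so the full stress increment lies on the virgin compression line:
S_c = C_c·H/(1+e₀)·log₁₀(σ'_f/σ'_0) = 0.37×3.2/(1+0.67)×log₁₀(147.97/29.965)
    = 0.70898 × 0.69356 = 0.4917 m

S_c ≈ 0.492 m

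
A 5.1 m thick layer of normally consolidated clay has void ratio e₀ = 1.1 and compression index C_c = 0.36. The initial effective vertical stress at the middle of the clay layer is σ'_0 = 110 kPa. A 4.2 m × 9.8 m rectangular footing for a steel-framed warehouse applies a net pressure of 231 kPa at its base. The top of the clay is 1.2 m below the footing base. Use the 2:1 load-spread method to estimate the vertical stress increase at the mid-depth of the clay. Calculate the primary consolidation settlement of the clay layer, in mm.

Mid-depth of clay below the footing base: z = 1.2 + 5.1/2 = 3.75 m.
Stress increase at mid-clay by the 2:1 spreading method:
Δσ = qBL/((B+z)(L+z)) = 231×4.2×9.8/((4.2+3.75)(9.8+3.75)) = 88.263 kPa
Final effective stress: σ'_f = σ'_0 + Δσ = 110 + 88.263 = 198.26 kPa.
Normally consolidated clay, so the full stress increment lies on the virgin compression line:
S_c = C_c·H/(1+e₀)·log₁₀(σ'_f/σ'_0) = 0.36×5.1/(1+1.1)×log₁₀(198.26/110)
    = 0.87429 × 0.25584 = 0.2237 m

S_c ≈ 224 mm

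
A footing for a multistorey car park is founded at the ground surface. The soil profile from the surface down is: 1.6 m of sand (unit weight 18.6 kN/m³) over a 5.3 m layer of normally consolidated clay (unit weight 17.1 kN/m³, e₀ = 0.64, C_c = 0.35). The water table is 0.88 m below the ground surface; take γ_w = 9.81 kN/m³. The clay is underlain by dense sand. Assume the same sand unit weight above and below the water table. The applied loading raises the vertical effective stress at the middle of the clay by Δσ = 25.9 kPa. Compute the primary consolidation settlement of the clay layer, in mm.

Mid-depth of clay below the ground surface: z = 1.6 + 5.3/2 = 4.25 m.
Total vertical stress at mid-clay: σ_v = 18.6×1.6 + 17.1×2.65 = 75.075 kPa.
Pore pressure: u = 9.81×(4.25 − 0.88) = 33.06 kPa.
Initial effective stress: σ'_0 = σ_v − u = 75.075 − 33.06 = 42.015 kPa.
Final effective stress: σ'_f = σ'_0 + Δσ = 42.015 + 25.9 = 67.915 kPa.
Normally consolidated clay, so the full stress increment lies on the virgin compression line:
S_c = C_c·H/(1+e₀)·log₁₀(σ'_f/σ'_0) = 0.35×5.3/(1+0.64)×log₁₀(67.915/42.015)
    = 1.1311 × 0.20856 = 0.2359 m

S_c ≈ 236 mm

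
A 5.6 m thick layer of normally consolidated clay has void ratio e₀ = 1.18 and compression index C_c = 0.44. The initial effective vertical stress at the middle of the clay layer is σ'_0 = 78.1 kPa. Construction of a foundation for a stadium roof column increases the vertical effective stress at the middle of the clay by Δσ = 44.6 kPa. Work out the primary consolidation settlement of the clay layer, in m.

Final effective stress: σ'_f = σ'_0 + Δσ = 78.1 + 44.6 = 122.7 kPa.
Normally consolidated clay, so the full stress increment lies on the virgin compression line:
S_c = C_c·H/(1+e₀)·log₁₀(σ'_f/σ'_0) = 0.44×5.6/(1+1.18)×log₁₀(122.7/78.1)
    = 1.1303 × 0.19619 = 0.2218 m

S_c ≈ 0.222 m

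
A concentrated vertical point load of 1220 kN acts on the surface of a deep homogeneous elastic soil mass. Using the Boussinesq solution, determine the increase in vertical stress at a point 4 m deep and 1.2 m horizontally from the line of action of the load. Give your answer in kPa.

Boussinesq vertical stress below a point load on an elastic half-space:
Δσ_z = 3P/(2πz²) · [1 + (r/z)²]^(−5/2)
r/z = 1.2/4 = 0.3; [1+(r/z)²]^(−5/2) = 0.80618.
Δσ_z = 3×1220/(2π×4²) × 0.80618 = 36.407 × 0.80618 = 29.35 kPa

Δσ_z ≈ 29.4 kPa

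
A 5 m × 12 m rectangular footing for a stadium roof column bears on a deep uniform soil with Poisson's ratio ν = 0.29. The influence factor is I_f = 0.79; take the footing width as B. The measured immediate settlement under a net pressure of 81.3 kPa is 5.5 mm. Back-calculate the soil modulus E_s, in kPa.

E_s ≈ 53500 kPa

S_e = q·B·(1−ν²)/E_s · I_f  ⇒  E_s = q·B·(1−ν²)·I_f / S_e.
E_s = 81.3 × 5 × 0.9159 × 0.79 / 0.0055 = 53480 kPa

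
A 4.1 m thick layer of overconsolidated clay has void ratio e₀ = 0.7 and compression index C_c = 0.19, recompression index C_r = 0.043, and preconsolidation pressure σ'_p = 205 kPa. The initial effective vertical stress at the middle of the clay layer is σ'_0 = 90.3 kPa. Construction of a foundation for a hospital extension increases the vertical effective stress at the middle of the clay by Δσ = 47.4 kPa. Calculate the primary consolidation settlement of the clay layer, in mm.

S_c ≈ 19 mm

Final effective stress: σ'_f = 90.3 + 47.4 = 137.7 kPa.
σ'_f = 137.7 ≤ σ'_p = 205 kPa, so the clay remains overconsolidated and only the recompression index applies:
S_c = C_r·H/(1+e₀)·log₁₀(σ'_f/σ'_0) = 0.043×4.1/1.7×log₁₀(137.7/90.3)
    = 0.10371 × 0.18325 = 0.019 m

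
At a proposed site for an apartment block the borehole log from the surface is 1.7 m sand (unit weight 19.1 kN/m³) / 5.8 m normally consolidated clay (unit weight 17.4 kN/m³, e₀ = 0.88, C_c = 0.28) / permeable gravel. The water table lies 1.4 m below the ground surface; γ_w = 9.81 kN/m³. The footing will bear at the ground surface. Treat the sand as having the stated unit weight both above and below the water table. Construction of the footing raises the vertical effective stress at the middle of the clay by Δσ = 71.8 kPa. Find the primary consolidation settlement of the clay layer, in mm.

S_c ≈ 327 mm

Mid-depth of clay below the ground surface: z = 1.7 + 5.8/2 = 4.6 m.
Total vertical stress at mid-clay: σ_v = 19.1×1.7 + 17.4×2.9 = 82.93 kPa.
Pore pressure: u = 9.81×(4.6 − 1.4) = 31.392 kPa.
Initial effective stress: σ'_0 = σ_v − u = 82.93 − 31.392 = 51.538 kPa.
Final effective stress: σ'_f = σ'_0 + Δσ = 51.538 + 71.8 = 123.34 kPa.
Normally consolidated clay, so the full stress increment lies on the virgin compression line:
S_c = C_c·H/(1+e₀)·log₁₀(σ'_f/σ'_0) = 0.28×5.8/(1+0.88)×log₁₀(123.34/51.538)
    = 0.86383 × 0.37898 = 0.3274 m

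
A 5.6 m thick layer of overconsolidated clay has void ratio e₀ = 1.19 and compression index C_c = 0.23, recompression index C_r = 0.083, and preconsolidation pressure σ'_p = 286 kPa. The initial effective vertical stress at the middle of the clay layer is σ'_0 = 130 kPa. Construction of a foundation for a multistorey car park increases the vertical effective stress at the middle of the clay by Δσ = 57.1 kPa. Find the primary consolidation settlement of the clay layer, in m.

S_c ≈ 0.0336 m

Final effective stress: σ'_f = 130 + 57.1 = 187.1 kPa.
σ'_f = 187.1 ≤ σ'_p = 286 kPa, so the clay remains overconsolidated and only the recompression index applies:
S_c = C_r·H/(1+e₀)·log₁₀(σ'_f/σ'_0) = 0.083×5.6/2.19×log₁₀(187.1/130)
    = 0.21224 × 0.15813 = 0.03356 m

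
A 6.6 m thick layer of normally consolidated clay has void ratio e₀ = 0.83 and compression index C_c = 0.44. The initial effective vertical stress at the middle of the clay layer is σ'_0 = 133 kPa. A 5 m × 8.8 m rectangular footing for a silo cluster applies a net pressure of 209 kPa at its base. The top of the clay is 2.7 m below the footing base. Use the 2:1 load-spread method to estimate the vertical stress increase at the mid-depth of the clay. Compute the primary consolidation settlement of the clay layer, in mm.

Mid-depth of clay below the footing base: z = 2.7 + 6.6/2 = 6 m.
Stress increase at mid-clay by the 2:1 spreading method:
Δσ = qBL/((B+z)(L+z)) = 209×5×8.8/((5+6)(8.8+6)) = 56.486 kPa
Final effective stress: σ'_f = σ'_0 + Δσ = 133 + 56.486 = 189.49 kPa.
Normally consolidated clay, so the full stress increment lies on the virgin compression line:
S_c = C_c·H/(1+e₀)·log₁₀(σ'_f/σ'_0) = 0.44×6.6/(1+0.83)×log₁₀(189.49/133)
    = 1.5869 × 0.15373 = 0.244 m

S_c ≈ 244 mm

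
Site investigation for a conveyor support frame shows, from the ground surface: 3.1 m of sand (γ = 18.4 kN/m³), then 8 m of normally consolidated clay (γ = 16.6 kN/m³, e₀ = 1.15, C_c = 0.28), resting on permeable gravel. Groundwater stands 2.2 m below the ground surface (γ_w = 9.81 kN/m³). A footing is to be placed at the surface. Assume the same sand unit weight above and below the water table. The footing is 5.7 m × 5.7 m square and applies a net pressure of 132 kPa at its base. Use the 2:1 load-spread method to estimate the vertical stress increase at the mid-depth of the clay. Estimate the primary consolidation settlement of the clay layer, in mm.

S_c ≈ 135 mm

Mid-depth of clay below the ground surface: z = 3.1 + 8/2 = 7.1 m.
Total vertical stress at mid-clay: σ_v = 18.4×3.1 + 16.6×4 = 123.44 kPa.
Pore pressure: u = 9.81×(7.1 − 2.2) = 48.069 kPa.
Initial effective stress: σ'_0 = σ_v − u = 123.44 − 48.069 = 75.371 kPa.
Stress increase at mid-clay by the 2:1 spreading method:
Δσ = qBL/((B+z)(L+z)) = 132×5.7×5.7/((5.7+7.1)(5.7+7.1)) = 26.176 kPa
Final effective stress: σ'_f = σ'_0 + Δσ = 75.371 + 26.176 = 101.55 kPa.
Normally consolidated clay, so the full stress increment lies on the virgin compression line:
S_c = C_c·H/(1+e₀)·log₁₀(σ'_f/σ'_0) = 0.28×8/(1+1.15)×log₁₀(101.55/75.371)
    = 1.0419 × 0.12948 = 0.1349 m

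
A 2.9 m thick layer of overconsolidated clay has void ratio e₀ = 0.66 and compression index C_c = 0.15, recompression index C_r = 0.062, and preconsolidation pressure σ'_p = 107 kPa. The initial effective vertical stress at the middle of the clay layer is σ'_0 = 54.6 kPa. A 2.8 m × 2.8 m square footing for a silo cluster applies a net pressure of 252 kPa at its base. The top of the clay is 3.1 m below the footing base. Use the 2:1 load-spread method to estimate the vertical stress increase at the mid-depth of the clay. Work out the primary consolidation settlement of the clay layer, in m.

S_c ≈ 0.0241 m

Mid-depth of clay below the footing base: z = 3.1 + 2.9/2 = 4.55 m.
Stress increase at mid-clay by the 2:1 spreading method:
Δσ = qBL/((B+z)(L+z)) = 252×2.8×2.8/((2.8+4.55)(2.8+4.55)) = 36.571 kPa
Final effective stress: σ'_f = 54.6 + 36.571 = 91.171 kPa.
σ'_f = 91.171 ≤ σ'_p = 107 kPa, so the clay remains overconsolidated and only the recompression index applies:
S_c = C_r·H/(1+e₀)·log₁₀(σ'_f/σ'_0) = 0.062×2.9/1.66×log₁₀(91.171/54.6)
    = 0.10831 × 0.22266 = 0.02412 m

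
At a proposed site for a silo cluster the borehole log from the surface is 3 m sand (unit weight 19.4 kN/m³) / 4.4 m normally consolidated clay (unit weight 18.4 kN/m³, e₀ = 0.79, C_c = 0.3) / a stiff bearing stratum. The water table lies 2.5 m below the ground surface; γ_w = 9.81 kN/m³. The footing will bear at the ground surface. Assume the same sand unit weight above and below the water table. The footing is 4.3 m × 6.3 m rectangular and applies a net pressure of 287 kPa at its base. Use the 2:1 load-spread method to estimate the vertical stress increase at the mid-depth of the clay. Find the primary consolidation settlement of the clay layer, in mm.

S_c ≈ 220 mm

Mid-depth of clay below the ground surface: z = 3 + 4.4/2 = 5.2 m.
Total vertical stress at mid-clay: σ_v = 19.4×3 + 18.4×2.2 = 98.68 kPa.
Pore pressure: u = 9.81×(5.2 − 2.5) = 26.487 kPa.
Initial effective stress: σ'_0 = σ_v − u = 98.68 − 26.487 = 72.193 kPa.
Stress increase at mid-clay by the 2:1 spreading method:
Δσ = qBL/((B+z)(L+z)) = 287×4.3×6.3/((4.3+5.2)(6.3+5.2)) = 71.165 kPa
Final effective stress: σ'_f = σ'_0 + Δσ = 72.193 + 71.165 = 143.36 kPa.
Normally consolidated clay, so the full stress increment lies on the virgin compression line:
S_c = C_c·H/(1+e₀)·log₁₀(σ'_f/σ'_0) = 0.3×4.4/(1+0.79)×log₁₀(143.36/72.193)
    = 0.73743 × 0.29793 = 0.2197 m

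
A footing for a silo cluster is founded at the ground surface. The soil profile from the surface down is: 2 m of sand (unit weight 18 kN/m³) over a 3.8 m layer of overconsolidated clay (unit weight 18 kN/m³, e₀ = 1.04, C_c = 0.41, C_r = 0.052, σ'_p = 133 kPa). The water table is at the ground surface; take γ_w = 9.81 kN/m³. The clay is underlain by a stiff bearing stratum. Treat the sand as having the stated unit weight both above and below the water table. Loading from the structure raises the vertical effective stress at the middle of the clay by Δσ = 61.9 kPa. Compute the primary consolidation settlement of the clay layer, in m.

S_c ≈ 0.0453 m

Mid-depth of clay below the ground surface: z = 2 + 3.8/2 = 3.9 m.
Total vertical stress at mid-clay: σ_v = 18×2 + 18×1.9 = 70.2 kPa.
Pore pressure: u = 9.81×(3.9 − 0) = 38.259 kPa.
Initial effective stress: σ'_0 = σ_v − u = 70.2 − 38.259 = 31.941 kPa.
Final effective stress: σ'_f = 31.941 + 61.9 = 93.841 kPa.
σ'_f = 93.841 ≤ σ'_p = 133 kPa, so the clay remains overconsolidated and only the recompression index applies:
S_c = C_r·H/(1+e₀)·log₁₀(σ'_f/σ'_0) = 0.052×3.8/2.04×log₁₀(93.841/31.941)
    = 0.09686 × 0.46804 = 0.04533 m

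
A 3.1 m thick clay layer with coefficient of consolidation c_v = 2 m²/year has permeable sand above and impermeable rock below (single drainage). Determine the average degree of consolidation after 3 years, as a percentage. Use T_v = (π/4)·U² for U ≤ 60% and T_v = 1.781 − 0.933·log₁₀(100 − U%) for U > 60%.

Drainage path length: H_d = H = 3.1 m (single drainage).
T_v = c_v·t/H_d² = 2×3/3.1² = 0.62435.
T_v = 0.62435 corresponds to the U > 60% branch:
U = 1 − 10^((1.781 − T_v)/0.933)/100 = 0.8263

U ≈ 82.6 %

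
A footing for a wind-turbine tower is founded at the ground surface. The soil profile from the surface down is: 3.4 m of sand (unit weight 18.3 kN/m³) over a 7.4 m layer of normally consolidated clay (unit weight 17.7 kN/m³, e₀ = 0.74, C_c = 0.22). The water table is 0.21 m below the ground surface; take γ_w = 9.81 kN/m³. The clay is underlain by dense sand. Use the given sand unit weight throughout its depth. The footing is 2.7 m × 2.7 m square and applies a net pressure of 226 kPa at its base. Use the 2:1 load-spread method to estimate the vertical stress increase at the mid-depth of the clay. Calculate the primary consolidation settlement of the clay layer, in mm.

Mid-depth of clay below the ground surface: z = 3.4 + 7.4/2 = 7.1 m.
Total vertical stress at mid-clay: σ_v = 18.3×3.4 + 17.7×3.7 = 127.71 kPa.
Pore pressure: u = 9.81×(7.1 − 0.21) = 67.591 kPa.
Initial effective stress: σ'_0 = σ_v − u = 127.71 − 67.591 = 60.119 kPa.
Stress increase at mid-clay by the 2:1 spreading method:
Δσ = qBL/((B+z)(L+z)) = 226×2.7×2.7/((2.7+7.1)(2.7+7.1)) = 17.155 kPa
Final effective stress: σ'_f = σ'_0 + Δσ = 60.119 + 17.155 = 77.274 kPa.
Normally consolidated clay, so the full stress increment lies on the virgin compression line:
S_c = C_c·H/(1+e₀)·log₁₀(σ'_f/σ'_0) = 0.22×7.4/(1+0.74)×log₁₀(77.274/60.119)
    = 0.93563 × 0.10902 = 0.102 m

S_c ≈ 102 mm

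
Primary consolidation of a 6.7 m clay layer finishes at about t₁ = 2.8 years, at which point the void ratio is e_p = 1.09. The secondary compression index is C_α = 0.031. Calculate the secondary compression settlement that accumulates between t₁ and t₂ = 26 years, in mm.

Secondary compression: S_s = C_α·H/(1+e_p)·log₁₀(t₂/t₁)
S_s = 0.031×6.7/(1+1.09)×log₁₀(26/2.8)
    = 0.09938 × 0.9678 = 0.09618 m

S_s ≈ 96.2 mm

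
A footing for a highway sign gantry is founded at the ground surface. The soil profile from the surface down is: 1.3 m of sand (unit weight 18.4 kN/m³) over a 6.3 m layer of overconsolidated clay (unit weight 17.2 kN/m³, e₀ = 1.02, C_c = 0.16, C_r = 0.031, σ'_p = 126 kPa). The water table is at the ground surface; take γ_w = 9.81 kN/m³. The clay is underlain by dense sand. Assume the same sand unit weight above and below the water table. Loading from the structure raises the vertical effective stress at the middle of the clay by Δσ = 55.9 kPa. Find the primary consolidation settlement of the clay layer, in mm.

Mid-depth of clay below the ground surface: z = 1.3 + 6.3/2 = 4.45 m.
Total vertical stress at mid-clay: σ_v = 18.4×1.3 + 17.2×3.15 = 78.1 kPa.
Pore pressure: u = 9.81×(4.45 − 0) = 43.655 kPa.
Initial effective stress: σ'_0 = σ_v − u = 78.1 − 43.655 = 34.445 kPa.
Final effective stress: σ'_f = 34.445 + 55.9 = 90.345 kPa.
σ'_f = 90.345 ≤ σ'_p = 126 kPa, so the clay remains overconsolidated and only the recompression index applies:
S_c = C_r·H/(1+e₀)·log₁₀(σ'_f/σ'_0) = 0.031×6.3/2.02×log₁₀(90.345/34.445)
    = 0.096683 × 0.41878 = 0.04049 m

S_c ≈ 40.5 mm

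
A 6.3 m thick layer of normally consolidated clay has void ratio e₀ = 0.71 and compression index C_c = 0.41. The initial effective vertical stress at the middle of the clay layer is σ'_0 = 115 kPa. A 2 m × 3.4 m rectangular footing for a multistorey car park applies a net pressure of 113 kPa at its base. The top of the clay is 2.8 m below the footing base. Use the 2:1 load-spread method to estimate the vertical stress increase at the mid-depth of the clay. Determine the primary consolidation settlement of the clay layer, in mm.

S_c ≈ 56.5 mm

Mid-depth of clay below the footing base: z = 2.8 + 6.3/2 = 5.95 m.
Stress increase at mid-clay by the 2:1 spreading method:
Δσ = qBL/((B+z)(L+z)) = 113×2×3.4/((2+5.95)(3.4+5.95)) = 10.337 kPa
Final effective stress: σ'_f = σ'_0 + Δσ = 115 + 10.337 = 125.34 kPa.
Normally consolidated clay, so the full stress increment lies on the virgin compression line:
S_c = C_c·H/(1+e₀)·log₁₀(σ'_f/σ'_0) = 0.41×6.3/(1+0.71)×log₁₀(125.34/115)
    = 1.5105 × 0.037392 = 0.05648 m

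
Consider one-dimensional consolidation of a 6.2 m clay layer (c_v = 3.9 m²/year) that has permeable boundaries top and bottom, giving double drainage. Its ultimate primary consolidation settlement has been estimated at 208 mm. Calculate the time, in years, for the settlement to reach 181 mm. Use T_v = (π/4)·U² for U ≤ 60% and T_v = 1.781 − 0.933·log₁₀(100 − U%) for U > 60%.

Drainage path length: H_d = H/2 = 3.1 m (double drainage).
U = S(t)/S_ult = 181/208 = 0.8702.
U > 60%: T_v = 1.781 − 0.933·log₁₀(100 − 87.019) = 0.74229.
t = T_v·H_d²/c_v = 0.74229×3.1²/3.9 = 1.829 years.

t ≈ 1.83 years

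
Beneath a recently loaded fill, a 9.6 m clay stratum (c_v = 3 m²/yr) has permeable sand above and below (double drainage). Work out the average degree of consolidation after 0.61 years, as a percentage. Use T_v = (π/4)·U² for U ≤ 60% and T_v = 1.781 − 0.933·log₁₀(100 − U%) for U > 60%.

U ≈ 31.8 %

Drainage path length: H_d = H/2 = 4.8 m (double drainage).
T_v = c_v·t/H_d² = 3×0.61/4.8² = 0.079427.
T_v = 0.079427 corresponds to the U ≤ 60% branch:
U = √(4T_v/π) = 0.318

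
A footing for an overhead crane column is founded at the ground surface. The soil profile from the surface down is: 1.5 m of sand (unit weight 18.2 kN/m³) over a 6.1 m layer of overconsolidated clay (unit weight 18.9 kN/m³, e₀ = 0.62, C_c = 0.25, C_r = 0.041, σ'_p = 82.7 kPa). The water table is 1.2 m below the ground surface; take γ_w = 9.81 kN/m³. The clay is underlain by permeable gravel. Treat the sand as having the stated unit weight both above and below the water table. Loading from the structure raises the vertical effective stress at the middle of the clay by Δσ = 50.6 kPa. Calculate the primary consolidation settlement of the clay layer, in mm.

S_c ≈ 119 mm

Mid-depth of clay below the ground surface: z = 1.5 + 6.1/2 = 4.55 m.
Total vertical stress at mid-clay: σ_v = 18.2×1.5 + 18.9×3.05 = 84.945 kPa.
Pore pressure: u = 9.81×(4.55 − 1.2) = 32.864 kPa.
Initial effective stress: σ'_0 = σ_v − u = 84.945 − 32.864 = 52.081 kPa.
Final effective stress: σ'_f = 52.081 + 50.6 = 102.68 kPa.
σ'_f = 102.68 > σ'_p = 82.7 kPa, so the stress path crosses the preconsolidation pressure — recompression up to σ'_p, then virgin compression beyond:
S_c = H/(1+e₀)·[C_r·log₁₀(σ'_p/σ'_0) + C_c·log₁₀(σ'_f/σ'_p)]
    = 6.1/1.62 × [0.041×log₁₀(82.7/52.081) + 0.25×log₁₀(102.68/82.7)]
    = 3.7654 × [0.0082339 + 0.023495] = 0.1195 m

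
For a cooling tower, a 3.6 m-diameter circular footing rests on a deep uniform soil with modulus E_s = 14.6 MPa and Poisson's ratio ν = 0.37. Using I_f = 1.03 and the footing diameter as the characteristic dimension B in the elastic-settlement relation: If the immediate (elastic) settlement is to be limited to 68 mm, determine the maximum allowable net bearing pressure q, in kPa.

q ≈ 310 kPa

E_s = 14.6 MPa = 14600 kPa.
S_e = q·B·(1−ν²)/E_s · I_f  ⇒  q = S_e·E_s / (B·(1−ν²)·I_f).
q = 0.068 × 14600 / (3.6 × 0.8631 × 1.03) = 310.2 kPa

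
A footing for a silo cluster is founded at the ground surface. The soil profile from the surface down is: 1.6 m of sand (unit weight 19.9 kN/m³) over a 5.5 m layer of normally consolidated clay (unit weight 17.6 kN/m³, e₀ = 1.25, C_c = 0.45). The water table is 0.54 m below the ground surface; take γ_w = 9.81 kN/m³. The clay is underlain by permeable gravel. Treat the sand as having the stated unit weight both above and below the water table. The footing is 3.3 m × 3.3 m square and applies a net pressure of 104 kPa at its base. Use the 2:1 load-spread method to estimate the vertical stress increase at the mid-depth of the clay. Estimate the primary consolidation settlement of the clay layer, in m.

S_c ≈ 0.178 m

Mid-depth of clay below the ground surface: z = 1.6 + 5.5/2 = 4.35 m.
Total vertical stress at mid-clay: σ_v = 19.9×1.6 + 17.6×2.75 = 80.24 kPa.
Pore pressure: u = 9.81×(4.35 − 0.54) = 37.376 kPa.
Initial effective stress: σ'_0 = σ_v − u = 80.24 − 37.376 = 42.864 kPa.
Stress increase at mid-clay by the 2:1 spreading method:
Δσ = qBL/((B+z)(L+z)) = 104×3.3×3.3/((3.3+4.35)(3.3+4.35)) = 19.353 kPa
Final effective stress: σ'_f = σ'_0 + Δσ = 42.864 + 19.353 = 62.217 kPa.
Normally consolidated clay, so the full stress increment lies on the virgin compression line:
S_c = C_c·H/(1+e₀)·log₁₀(σ'_f/σ'_0) = 0.45×5.5/(1+1.25)×log₁₀(62.217/42.864)
    = 1.1 × 0.16182 = 0.178 m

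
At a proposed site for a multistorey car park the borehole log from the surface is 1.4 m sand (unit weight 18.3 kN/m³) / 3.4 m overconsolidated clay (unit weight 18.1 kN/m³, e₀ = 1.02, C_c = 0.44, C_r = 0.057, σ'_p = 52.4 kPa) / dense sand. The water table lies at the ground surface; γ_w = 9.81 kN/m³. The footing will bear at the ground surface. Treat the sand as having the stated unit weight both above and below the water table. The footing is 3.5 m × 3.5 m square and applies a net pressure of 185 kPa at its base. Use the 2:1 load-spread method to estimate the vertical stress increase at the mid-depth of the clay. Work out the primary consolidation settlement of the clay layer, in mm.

S_c ≈ 157 mm

Mid-depth of clay below the ground surface: z = 1.4 + 3.4/2 = 3.1 m.
Total vertical stress at mid-clay: σ_v = 18.3×1.4 + 18.1×1.7 = 56.39 kPa.
Pore pressure: u = 9.81×(3.1 − 0) = 30.411 kPa.
Initial effective stress: σ'_0 = σ_v − u = 56.39 − 30.411 = 25.979 kPa.
Stress increase at mid-clay by the 2:1 spreading method:
Δσ = qBL/((B+z)(L+z)) = 185×3.5×3.5/((3.5+3.1)(3.5+3.1)) = 52.026 kPa
Final effective stress: σ'_f = 25.979 + 52.026 = 78.005 kPa.
σ'_f = 78.005 > σ'_p = 52.4 kPa, so the stress path crosses the preconsolidation pressure — recompression up to σ'_p, then virgin compression beyond:
S_c = H/(1+e₀)·[C_r·log₁₀(σ'_p/σ'_0) + C_c·log₁₀(σ'_f/σ'_p)]
    = 3.4/2.02 × [0.057×log₁₀(52.4/25.979) + 0.44×log₁₀(78.005/52.4)]
    = 1.6832 × [0.017368 + 0.076028] = 0.1572 m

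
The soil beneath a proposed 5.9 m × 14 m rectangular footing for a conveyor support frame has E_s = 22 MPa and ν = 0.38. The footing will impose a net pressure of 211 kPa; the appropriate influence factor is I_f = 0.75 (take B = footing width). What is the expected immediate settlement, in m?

S_e ≈ 0.0363 m

Immediate (elastic) settlement: S_e = q·B·(1−ν²)/E_s · I_f.
E_s = 22 MPa = 22000 kPa.
S_e = 211 × 5.9 × (1 − 0.38²) / 22000 × 0.75
    = 211 × 5.9 × 0.8556 / 22000 × 0.75
    = 0.03631 m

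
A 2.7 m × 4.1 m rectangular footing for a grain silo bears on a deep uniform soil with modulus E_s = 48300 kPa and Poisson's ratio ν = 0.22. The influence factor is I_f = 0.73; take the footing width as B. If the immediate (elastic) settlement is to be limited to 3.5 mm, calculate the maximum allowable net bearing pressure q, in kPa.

q ≈ 90.1 kPa

S_e = q·B·(1−ν²)/E_s · I_f  ⇒  q = S_e·E_s / (B·(1−ν²)·I_f).
q = 0.0035 × 48300 / (2.7 × 0.9516 × 0.73) = 90.13 kPa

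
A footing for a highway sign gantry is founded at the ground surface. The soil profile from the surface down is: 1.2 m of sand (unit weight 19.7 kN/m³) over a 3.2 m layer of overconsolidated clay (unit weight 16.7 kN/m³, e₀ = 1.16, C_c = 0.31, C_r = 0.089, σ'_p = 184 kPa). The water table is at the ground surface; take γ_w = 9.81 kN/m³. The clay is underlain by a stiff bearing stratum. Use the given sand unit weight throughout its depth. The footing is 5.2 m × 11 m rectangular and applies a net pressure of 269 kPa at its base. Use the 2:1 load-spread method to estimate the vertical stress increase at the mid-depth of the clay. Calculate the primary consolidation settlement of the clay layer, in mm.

Mid-depth of clay below the ground surface: z = 1.2 + 3.2/2 = 2.8 m.
Total vertical stress at mid-clay: σ_v = 19.7×1.2 + 16.7×1.6 = 50.36 kPa.
Pore pressure: u = 9.81×(2.8 − 0) = 27.468 kPa.
Initial effective stress: σ'_0 = σ_v − u = 50.36 − 27.468 = 22.892 kPa.
Stress increase at mid-clay by the 2:1 spreading method:
Δσ = qBL/((B+z)(L+z)) = 269×5.2×11/((5.2+2.8)(11+2.8)) = 139.37 kPa
Final effective stress: σ'_f = 22.892 + 139.37 = 162.26 kPa.
σ'_f = 162.26 ≤ σ'_p = 184 kPa, so the clay remains overconsolidated and only the recompression index applies:
S_c = C_r·H/(1+e₀)·log₁₀(σ'_f/σ'_0) = 0.089×3.2/2.16×log₁₀(162.26/22.892)
    = 0.13185 × 0.85053 = 0.1121 m

S_c ≈ 112 mm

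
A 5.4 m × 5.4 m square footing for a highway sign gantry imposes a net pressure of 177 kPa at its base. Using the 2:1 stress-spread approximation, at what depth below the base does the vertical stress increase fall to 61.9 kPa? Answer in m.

2:1 spreading — at depth z the loaded area has grown by z in each plan dimension:
qB²/(B+z)² = Δσ_z ⇒ z = B(√(q/Δσ_z) − 1) = 5.4×(√(177/61.9) − 1) = 3.731 m

z ≈ 3.73 m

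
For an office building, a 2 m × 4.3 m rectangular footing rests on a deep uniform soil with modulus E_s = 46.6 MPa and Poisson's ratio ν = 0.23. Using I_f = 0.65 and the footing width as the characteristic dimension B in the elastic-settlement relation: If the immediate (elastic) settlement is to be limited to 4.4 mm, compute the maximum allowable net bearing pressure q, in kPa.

E_s = 46.6 MPa = 46600 kPa.
S_e = q·B·(1−ν²)/E_s · I_f  ⇒  q = S_e·E_s / (B·(1−ν²)·I_f).
q = 0.0044 × 46600 / (2 × 0.9471 × 0.65) = 166.5 kPa

q ≈ 167 kPa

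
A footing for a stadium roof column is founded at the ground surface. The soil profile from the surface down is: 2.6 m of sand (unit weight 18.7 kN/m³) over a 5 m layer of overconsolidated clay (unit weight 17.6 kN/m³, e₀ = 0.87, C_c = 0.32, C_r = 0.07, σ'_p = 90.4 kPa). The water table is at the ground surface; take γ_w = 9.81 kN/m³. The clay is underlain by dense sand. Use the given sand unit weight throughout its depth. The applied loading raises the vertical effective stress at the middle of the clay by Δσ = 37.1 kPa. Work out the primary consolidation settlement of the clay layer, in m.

S_c ≈ 0.0509 m

Mid-depth of clay below the ground surface: z = 2.6 + 5/2 = 5.1 m.
Total vertical stress at mid-clay: σ_v = 18.7×2.6 + 17.6×2.5 = 92.62 kPa.
Pore pressure: u = 9.81×(5.1 − 0) = 50.031 kPa.
Initial effective stress: σ'_0 = σ_v − u = 92.62 − 50.031 = 42.589 kPa.
Final effective stress: σ'_f = 42.589 + 37.1 = 79.689 kPa.
σ'_f = 79.689 ≤ σ'_p = 90.4 kPa, so the clay remains overconsolidated and only the recompression index applies:
S_c = C_r·H/(1+e₀)·log₁₀(σ'_f/σ'_0) = 0.07×5/1.87×log₁₀(79.689/42.589)
    = 0.18717 × 0.2721 = 0.05093 m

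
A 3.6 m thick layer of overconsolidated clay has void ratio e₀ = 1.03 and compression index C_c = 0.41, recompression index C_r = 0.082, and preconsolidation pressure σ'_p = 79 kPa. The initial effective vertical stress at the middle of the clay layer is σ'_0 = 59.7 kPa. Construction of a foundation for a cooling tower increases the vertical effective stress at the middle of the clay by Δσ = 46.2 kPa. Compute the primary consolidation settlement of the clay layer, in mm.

Final effective stress: σ'_f = 59.7 + 46.2 = 105.9 kPa.
σ'_f = 105.9 > σ'_p = 79 kPa, so the stress path crosses the preconsolidation pressure — recompression up to σ'_p, then virgin compression beyond:
S_c = H/(1+e₀)·[C_r·log₁₀(σ'_p/σ'_0) + C_c·log₁₀(σ'_f/σ'_p)]
    = 3.6/2.03 × [0.082×log₁₀(79/59.7) + 0.41×log₁₀(105.9/79)]
    = 1.7734 × [0.0099755 + 0.05218] = 0.1102 m

S_c ≈ 110 mm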